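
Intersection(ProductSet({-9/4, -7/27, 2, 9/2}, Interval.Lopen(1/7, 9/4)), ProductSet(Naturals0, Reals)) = ProductSet({2}, Interval.Lopen(1/7, 9/4))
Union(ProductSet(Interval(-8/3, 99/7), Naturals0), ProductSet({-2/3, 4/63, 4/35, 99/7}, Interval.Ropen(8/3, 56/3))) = Union(ProductSet({-2/3, 4/63, 4/35, 99/7}, Interval.Ropen(8/3, 56/3)), ProductSet(Interval(-8/3, 99/7), Naturals0))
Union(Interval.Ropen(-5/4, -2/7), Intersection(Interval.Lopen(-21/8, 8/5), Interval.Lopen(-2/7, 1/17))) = Union(Interval.Ropen(-5/4, -2/7), Interval.Lopen(-2/7, 1/17))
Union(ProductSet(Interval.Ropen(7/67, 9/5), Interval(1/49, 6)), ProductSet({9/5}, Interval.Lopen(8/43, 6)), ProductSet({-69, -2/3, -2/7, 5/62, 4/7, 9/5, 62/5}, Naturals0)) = Union(ProductSet({9/5}, Interval.Lopen(8/43, 6)), ProductSet({-69, -2/3, -2/7, 5/62, 4/7, 9/5, 62/5}, Naturals0), ProductSet(Interval.Ropen(7/67, 9/5), Interval(1/49, 6)))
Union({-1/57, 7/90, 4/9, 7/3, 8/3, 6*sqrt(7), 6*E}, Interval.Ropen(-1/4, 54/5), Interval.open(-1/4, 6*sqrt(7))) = Union({6*E}, Interval(-1/4, 6*sqrt(7)))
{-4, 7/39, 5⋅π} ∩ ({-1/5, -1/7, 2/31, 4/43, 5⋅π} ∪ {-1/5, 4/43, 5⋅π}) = {5⋅π}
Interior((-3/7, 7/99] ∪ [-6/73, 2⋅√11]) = (-3/7, 2⋅√11)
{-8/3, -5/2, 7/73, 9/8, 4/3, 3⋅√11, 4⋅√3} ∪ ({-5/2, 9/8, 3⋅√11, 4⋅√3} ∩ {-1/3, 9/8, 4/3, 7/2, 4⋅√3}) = {-8/3, -5/2, 7/73, 9/8, 4/3, 3⋅√11, 4⋅√3}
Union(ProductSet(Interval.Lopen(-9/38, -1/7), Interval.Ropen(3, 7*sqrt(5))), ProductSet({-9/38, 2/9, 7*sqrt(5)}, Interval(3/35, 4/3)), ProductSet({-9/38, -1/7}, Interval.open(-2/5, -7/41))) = Union(ProductSet({-9/38, -1/7}, Interval.open(-2/5, -7/41)), ProductSet({-9/38, 2/9, 7*sqrt(5)}, Interval(3/35, 4/3)), ProductSet(Interval.Lopen(-9/38, -1/7), Interval.Ropen(3, 7*sqrt(5))))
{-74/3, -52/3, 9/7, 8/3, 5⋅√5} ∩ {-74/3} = {-74/3}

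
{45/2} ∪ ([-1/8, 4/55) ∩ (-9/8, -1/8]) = {-1/8, 45/2}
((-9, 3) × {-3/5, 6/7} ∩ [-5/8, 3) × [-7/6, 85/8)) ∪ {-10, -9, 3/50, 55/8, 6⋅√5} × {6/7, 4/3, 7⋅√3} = ([-5/8, 3) × {-3/5, 6/7}) ∪ ({-10, -9, 3/50, 55/8, 6⋅√5} × {6/7, 4/3, 7⋅√3})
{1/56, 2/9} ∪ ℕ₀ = ℕ₀ ∪ {1/56, 2/9}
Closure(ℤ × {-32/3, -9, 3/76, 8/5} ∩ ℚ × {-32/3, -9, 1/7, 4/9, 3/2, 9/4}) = ℤ × {-32/3, -9}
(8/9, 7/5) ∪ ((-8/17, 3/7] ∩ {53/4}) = (8/9, 7/5)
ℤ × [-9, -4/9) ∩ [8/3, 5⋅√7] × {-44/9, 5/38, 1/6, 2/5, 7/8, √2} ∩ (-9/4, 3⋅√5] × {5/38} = ∅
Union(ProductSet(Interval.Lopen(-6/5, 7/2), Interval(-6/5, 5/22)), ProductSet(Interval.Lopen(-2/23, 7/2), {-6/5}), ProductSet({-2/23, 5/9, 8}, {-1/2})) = Union(ProductSet({-2/23, 5/9, 8}, {-1/2}), ProductSet(Interval.Lopen(-6/5, 7/2), Interval(-6/5, 5/22)))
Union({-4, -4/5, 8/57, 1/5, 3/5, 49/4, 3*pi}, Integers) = Union({-4/5, 8/57, 1/5, 3/5, 49/4, 3*pi}, Integers)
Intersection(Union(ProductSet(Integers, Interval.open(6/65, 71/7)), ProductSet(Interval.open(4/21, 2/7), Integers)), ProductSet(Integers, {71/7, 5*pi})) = EmptySet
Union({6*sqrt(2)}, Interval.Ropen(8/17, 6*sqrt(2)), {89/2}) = Union({89/2}, Interval(8/17, 6*sqrt(2)))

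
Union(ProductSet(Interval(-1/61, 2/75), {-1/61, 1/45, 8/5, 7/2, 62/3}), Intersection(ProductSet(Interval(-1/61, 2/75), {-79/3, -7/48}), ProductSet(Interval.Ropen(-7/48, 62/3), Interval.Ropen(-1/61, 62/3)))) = ProductSet(Interval(-1/61, 2/75), {-1/61, 1/45, 8/5, 7/2, 62/3})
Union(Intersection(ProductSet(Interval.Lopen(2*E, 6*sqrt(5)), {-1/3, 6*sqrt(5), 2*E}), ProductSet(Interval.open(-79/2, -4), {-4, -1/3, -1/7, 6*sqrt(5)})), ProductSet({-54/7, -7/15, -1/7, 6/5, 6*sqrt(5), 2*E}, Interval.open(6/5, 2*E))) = ProductSet({-54/7, -7/15, -1/7, 6/5, 6*sqrt(5), 2*E}, Interval.open(6/5, 2*E))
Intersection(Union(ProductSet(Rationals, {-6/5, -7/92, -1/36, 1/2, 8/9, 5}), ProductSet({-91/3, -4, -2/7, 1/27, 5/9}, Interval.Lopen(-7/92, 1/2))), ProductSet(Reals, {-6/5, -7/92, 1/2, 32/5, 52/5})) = ProductSet(Rationals, {-6/5, -7/92, 1/2})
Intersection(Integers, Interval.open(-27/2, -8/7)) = Range(-13, -1, 1)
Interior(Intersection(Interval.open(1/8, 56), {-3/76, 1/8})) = EmptySet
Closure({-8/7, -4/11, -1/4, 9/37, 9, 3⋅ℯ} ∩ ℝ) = {-8/7, -4/11, -1/4, 9/37, 9, 3⋅ℯ}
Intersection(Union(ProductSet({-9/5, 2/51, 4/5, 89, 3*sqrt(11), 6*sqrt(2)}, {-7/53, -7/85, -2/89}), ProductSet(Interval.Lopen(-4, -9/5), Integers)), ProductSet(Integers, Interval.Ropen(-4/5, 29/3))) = Union(ProductSet({89}, {-7/53, -7/85, -2/89}), ProductSet(Range(-3, -1, 1), Range(0, 10, 1)))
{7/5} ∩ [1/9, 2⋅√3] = {7/5}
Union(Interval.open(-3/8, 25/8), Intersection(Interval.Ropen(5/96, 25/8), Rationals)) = Union(Intersection(Interval.Ropen(5/96, 25/8), Rationals), Interval.open(-3/8, 25/8))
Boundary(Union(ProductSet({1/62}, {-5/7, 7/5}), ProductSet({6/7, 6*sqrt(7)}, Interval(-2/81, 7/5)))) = Union(ProductSet({1/62}, {-5/7, 7/5}), ProductSet({6/7, 6*sqrt(7)}, Interval(-2/81, 7/5)))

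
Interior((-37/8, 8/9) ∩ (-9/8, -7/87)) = (-9/8, -7/87)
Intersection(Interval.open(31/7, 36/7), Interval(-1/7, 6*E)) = Interval.open(31/7, 36/7)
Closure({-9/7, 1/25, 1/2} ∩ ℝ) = {-9/7, 1/25, 1/2}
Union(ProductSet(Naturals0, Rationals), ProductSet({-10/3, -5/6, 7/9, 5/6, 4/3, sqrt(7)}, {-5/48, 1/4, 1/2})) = Union(ProductSet({-10/3, -5/6, 7/9, 5/6, 4/3, sqrt(7)}, {-5/48, 1/4, 1/2}), ProductSet(Naturals0, Rationals))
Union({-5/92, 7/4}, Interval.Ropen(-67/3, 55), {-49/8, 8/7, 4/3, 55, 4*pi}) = Interval(-67/3, 55)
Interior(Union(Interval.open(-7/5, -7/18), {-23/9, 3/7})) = Interval.open(-7/5, -7/18)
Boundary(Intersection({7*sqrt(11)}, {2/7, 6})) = EmptySet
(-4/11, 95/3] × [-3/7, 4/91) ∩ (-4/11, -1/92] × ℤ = (-4/11, -1/92] × {0}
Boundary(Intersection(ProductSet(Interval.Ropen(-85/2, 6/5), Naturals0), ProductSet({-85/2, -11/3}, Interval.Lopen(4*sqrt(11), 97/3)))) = ProductSet({-85/2, -11/3}, Range(14, 33, 1))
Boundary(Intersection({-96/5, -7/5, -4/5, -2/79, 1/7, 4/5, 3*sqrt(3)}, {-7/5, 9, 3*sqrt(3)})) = {-7/5, 3*sqrt(3)}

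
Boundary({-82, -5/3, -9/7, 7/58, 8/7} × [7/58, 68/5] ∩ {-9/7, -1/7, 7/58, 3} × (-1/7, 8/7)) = {-9/7, 7/58} × [7/58, 8/7]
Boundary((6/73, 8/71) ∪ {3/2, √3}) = {6/73, 8/71, 3/2, √3}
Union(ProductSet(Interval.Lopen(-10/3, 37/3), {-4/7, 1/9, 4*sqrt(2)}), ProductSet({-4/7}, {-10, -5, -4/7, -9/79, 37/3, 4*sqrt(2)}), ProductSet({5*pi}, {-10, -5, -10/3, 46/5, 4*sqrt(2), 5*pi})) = Union(ProductSet({-4/7}, {-10, -5, -4/7, -9/79, 37/3, 4*sqrt(2)}), ProductSet({5*pi}, {-10, -5, -10/3, 46/5, 4*sqrt(2), 5*pi}), ProductSet(Interval.Lopen(-10/3, 37/3), {-4/7, 1/9, 4*sqrt(2)}))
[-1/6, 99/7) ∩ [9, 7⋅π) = [9, 99/7)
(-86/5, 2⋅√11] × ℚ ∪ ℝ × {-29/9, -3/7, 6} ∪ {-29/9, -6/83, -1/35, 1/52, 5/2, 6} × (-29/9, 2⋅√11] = (ℝ × {-29/9, -3/7, 6}) ∪ ((-86/5, 2⋅√11] × ℚ) ∪ ({-29/9, -6/83, -1/35, 1/52, 5/2, 6} × (-29/9, 2⋅√11])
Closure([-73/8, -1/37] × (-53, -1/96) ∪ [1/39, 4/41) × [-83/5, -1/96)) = ({1/39, 4/41} × [-83/5, -1/96]) ∪ ([1/39, 4/41] × {-83/5, -1/96}) ∪ ([-73/8, -1/37] × [-53, -1/96]) ∪ ([1/39, 4/41) × [-83/5, -1/96))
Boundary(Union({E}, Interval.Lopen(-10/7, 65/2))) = {-10/7, 65/2}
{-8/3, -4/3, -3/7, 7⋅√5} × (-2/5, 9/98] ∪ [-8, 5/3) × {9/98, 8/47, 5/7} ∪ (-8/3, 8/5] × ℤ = ((-8/3, 8/5] × ℤ) ∪ ([-8, 5/3) × {9/98, 8/47, 5/7}) ∪ ({-8/3, -4/3, -3/7, 7⋅√5} × (-2/5, 9/98])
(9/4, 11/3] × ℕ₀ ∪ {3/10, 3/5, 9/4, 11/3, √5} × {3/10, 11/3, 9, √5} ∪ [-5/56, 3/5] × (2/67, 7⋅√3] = ((9/4, 11/3] × ℕ₀) ∪ ([-5/56, 3/5] × (2/67, 7⋅√3]) ∪ ({3/10, 3/5, 9/4, 11/3, √5} × {3/10, 11/3, 9, √5})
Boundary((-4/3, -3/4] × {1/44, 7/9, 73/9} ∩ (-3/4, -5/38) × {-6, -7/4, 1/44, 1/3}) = ∅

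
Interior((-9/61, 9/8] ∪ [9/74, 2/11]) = (-9/61, 9/8)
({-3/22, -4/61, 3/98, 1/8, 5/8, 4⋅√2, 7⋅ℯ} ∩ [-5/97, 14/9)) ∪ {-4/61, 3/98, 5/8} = {-4/61, 3/98, 1/8, 5/8}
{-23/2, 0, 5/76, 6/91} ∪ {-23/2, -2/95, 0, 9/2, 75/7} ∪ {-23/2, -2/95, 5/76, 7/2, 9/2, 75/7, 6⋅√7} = {-23/2, -2/95, 0, 5/76, 6/91, 7/2, 9/2, 75/7, 6⋅√7}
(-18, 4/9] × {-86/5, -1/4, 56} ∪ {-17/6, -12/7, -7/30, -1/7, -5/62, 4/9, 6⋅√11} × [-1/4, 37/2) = ((-18, 4/9] × {-86/5, -1/4, 56}) ∪ ({-17/6, -12/7, -7/30, -1/7, -5/62, 4/9, 6⋅√11} × [-1/4, 37/2))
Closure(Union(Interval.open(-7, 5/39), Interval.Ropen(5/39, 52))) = Interval(-7, 52)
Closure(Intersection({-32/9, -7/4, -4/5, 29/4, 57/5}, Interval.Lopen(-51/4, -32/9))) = {-32/9}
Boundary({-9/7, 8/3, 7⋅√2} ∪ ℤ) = ℤ ∪ {-9/7, 8/3, 7⋅√2}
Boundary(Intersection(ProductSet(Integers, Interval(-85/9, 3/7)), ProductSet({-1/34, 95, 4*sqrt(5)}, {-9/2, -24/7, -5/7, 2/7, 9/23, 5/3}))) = ProductSet({95}, {-9/2, -24/7, -5/7, 2/7, 9/23})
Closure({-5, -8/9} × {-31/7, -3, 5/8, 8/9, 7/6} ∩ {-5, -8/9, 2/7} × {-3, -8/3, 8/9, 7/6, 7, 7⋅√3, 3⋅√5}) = {-5, -8/9} × {-3, 8/9, 7/6}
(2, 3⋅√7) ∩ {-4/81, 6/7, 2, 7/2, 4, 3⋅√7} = {7/2, 4}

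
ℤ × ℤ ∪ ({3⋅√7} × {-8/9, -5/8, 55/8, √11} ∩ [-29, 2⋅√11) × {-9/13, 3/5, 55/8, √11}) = ℤ × ℤ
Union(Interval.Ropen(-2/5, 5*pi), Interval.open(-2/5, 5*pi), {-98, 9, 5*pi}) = Union({-98}, Interval(-2/5, 5*pi))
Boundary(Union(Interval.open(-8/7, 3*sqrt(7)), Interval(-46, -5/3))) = {-46, -5/3, -8/7, 3*sqrt(7)}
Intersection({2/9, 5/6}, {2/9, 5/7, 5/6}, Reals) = {2/9, 5/6}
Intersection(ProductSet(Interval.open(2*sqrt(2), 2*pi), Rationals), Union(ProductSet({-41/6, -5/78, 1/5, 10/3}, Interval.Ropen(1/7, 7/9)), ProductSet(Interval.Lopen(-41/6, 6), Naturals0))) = Union(ProductSet({10/3}, Intersection(Interval.Ropen(1/7, 7/9), Rationals)), ProductSet(Interval.Lopen(2*sqrt(2), 6), Naturals0))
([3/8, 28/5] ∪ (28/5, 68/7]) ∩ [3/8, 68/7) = [3/8, 68/7)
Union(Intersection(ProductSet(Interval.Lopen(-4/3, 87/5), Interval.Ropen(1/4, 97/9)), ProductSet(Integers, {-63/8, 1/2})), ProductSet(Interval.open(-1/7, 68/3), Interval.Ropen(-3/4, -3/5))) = Union(ProductSet(Interval.open(-1/7, 68/3), Interval.Ropen(-3/4, -3/5)), ProductSet(Range(-1, 18, 1), {1/2}))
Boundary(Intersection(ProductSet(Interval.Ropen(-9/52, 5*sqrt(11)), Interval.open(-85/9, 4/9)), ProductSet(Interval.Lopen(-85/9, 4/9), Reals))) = Union(ProductSet({-9/52, 4/9}, Interval(-85/9, 4/9)), ProductSet(Interval(-9/52, 4/9), {-85/9, 4/9}))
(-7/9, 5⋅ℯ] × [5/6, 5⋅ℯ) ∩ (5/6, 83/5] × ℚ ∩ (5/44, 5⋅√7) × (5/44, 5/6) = ∅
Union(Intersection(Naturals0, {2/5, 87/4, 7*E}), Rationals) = Rationals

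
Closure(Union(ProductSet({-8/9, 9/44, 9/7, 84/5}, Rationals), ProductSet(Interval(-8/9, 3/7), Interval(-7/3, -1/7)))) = Union(ProductSet({-8/9, 9/7, 84/5}, Reals), ProductSet({-8/9, 9/44, 9/7, 84/5}, Union(Interval(-oo, -7/3), Interval(-1/7, oo), Rationals)), ProductSet(Interval(-8/9, 3/7), Interval(-7/3, -1/7)))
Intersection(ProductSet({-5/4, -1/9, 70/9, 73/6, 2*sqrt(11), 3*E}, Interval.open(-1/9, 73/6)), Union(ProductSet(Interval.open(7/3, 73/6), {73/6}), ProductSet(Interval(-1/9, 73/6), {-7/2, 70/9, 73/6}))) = ProductSet({-1/9, 70/9, 73/6, 2*sqrt(11), 3*E}, {70/9})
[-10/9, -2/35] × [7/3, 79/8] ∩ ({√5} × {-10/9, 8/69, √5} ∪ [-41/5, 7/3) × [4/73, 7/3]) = [-10/9, -2/35] × {7/3}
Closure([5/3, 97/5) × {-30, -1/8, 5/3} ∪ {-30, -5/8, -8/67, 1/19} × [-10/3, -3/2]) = ([5/3, 97/5] × {-30, -1/8, 5/3}) ∪ ({-30, -5/8, -8/67, 1/19} × [-10/3, -3/2])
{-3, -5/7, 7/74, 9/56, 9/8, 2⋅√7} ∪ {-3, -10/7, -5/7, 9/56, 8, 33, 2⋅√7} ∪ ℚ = ℚ ∪ {2⋅√7}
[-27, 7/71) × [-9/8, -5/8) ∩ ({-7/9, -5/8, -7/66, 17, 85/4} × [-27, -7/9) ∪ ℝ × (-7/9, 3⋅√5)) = ({-7/9, -5/8, -7/66} × [-9/8, -7/9)) ∪ ([-27, 7/71) × (-7/9, -5/8))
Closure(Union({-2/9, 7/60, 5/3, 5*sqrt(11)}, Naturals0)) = Union({-2/9, 7/60, 5/3, 5*sqrt(11)}, Naturals0)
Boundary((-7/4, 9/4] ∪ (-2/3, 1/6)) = {-7/4, 9/4}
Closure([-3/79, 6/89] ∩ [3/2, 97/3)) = ∅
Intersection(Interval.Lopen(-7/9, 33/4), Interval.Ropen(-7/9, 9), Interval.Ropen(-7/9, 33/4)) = Interval.open(-7/9, 33/4)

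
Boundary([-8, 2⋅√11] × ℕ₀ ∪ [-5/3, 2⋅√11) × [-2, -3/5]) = ({-5/3, 2⋅√11} × [-2, -3/5]) ∪ ([-5/3, 2⋅√11] × {-2, -3/5}) ∪ (([-8, -5/3] ∪ {2⋅√11}) × ℕ₀) ∪ ([-8, 2⋅√11] × (ℕ₀ \ (-2, -3/5)))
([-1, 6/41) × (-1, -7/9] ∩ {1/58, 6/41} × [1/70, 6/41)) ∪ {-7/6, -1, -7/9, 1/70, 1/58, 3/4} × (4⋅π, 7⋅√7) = {-7/6, -1, -7/9, 1/70, 1/58, 3/4} × (4⋅π, 7⋅√7)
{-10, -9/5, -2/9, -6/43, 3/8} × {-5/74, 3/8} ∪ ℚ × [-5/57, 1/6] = (ℚ × [-5/57, 1/6]) ∪ ({-10, -9/5, -2/9, -6/43, 3/8} × {-5/74, 3/8})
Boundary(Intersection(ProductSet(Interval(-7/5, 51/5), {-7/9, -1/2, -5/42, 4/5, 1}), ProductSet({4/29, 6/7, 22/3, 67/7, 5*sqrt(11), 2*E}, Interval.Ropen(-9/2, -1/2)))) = ProductSet({4/29, 6/7, 22/3, 67/7, 2*E}, {-7/9})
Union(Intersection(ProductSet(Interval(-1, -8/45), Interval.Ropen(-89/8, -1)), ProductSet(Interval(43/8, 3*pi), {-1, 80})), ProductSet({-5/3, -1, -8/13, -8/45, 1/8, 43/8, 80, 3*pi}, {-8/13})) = ProductSet({-5/3, -1, -8/13, -8/45, 1/8, 43/8, 80, 3*pi}, {-8/13})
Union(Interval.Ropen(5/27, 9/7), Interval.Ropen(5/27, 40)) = Interval.Ropen(5/27, 40)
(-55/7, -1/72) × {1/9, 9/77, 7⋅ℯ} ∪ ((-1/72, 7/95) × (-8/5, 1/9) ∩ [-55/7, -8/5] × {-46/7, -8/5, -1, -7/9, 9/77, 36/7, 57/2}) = (-55/7, -1/72) × {1/9, 9/77, 7⋅ℯ}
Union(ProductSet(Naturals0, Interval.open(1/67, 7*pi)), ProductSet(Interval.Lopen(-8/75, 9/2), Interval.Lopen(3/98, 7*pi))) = Union(ProductSet(Interval.Lopen(-8/75, 9/2), Interval.Lopen(3/98, 7*pi)), ProductSet(Naturals0, Interval.open(1/67, 7*pi)))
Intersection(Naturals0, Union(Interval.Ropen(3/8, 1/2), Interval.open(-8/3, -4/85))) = EmptySet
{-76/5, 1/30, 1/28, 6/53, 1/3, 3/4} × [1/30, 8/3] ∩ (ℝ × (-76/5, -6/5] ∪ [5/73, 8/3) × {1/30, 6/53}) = {6/53, 1/3, 3/4} × {1/30, 6/53}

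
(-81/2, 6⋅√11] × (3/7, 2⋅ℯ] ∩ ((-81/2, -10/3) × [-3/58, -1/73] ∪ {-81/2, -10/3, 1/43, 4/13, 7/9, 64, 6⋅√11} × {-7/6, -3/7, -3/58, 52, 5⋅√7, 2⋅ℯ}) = {-10/3, 1/43, 4/13, 7/9, 6⋅√11} × {2⋅ℯ}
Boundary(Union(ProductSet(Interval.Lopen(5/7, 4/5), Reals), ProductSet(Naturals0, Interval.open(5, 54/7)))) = Union(ProductSet(Complement(Naturals0, Interval.open(5/7, 4/5)), Interval(5, 54/7)), ProductSet({5/7, 4/5}, Reals))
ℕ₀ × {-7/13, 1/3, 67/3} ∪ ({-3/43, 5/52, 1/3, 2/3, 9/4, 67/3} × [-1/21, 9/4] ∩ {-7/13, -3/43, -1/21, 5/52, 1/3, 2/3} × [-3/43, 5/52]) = (ℕ₀ × {-7/13, 1/3, 67/3}) ∪ ({-3/43, 5/52, 1/3, 2/3} × [-1/21, 5/52])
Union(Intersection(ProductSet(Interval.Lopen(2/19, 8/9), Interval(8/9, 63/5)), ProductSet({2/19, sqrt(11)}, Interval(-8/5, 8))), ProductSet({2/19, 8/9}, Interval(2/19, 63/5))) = ProductSet({2/19, 8/9}, Interval(2/19, 63/5))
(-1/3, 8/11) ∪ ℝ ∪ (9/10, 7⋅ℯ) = (-∞, ∞)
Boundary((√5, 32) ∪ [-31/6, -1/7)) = {-31/6, -1/7, 32, √5}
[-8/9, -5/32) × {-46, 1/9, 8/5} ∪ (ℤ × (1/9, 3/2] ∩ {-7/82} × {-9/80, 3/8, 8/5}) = [-8/9, -5/32) × {-46, 1/9, 8/5}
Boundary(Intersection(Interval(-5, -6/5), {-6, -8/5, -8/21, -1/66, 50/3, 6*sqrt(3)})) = {-8/5}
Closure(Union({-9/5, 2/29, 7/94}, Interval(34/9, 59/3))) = Union({-9/5, 2/29, 7/94}, Interval(34/9, 59/3))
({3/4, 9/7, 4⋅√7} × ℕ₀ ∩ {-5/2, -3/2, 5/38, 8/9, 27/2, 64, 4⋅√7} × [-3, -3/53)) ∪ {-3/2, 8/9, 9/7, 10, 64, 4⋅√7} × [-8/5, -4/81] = {-3/2, 8/9, 9/7, 10, 64, 4⋅√7} × [-8/5, -4/81]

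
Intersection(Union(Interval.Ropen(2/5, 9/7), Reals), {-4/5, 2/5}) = {-4/5, 2/5}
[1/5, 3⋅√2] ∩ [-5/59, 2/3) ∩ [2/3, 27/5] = ∅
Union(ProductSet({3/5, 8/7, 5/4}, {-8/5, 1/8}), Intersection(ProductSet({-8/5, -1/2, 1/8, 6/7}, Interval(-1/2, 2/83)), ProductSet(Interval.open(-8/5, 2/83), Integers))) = Union(ProductSet({-1/2}, Range(0, 1, 1)), ProductSet({3/5, 8/7, 5/4}, {-8/5, 1/8}))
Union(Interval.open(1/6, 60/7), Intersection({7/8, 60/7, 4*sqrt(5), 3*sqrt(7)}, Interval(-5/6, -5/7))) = Interval.open(1/6, 60/7)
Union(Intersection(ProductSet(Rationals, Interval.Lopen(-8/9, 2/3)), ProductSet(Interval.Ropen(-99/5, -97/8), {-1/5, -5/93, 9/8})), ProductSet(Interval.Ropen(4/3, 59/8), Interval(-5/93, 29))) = Union(ProductSet(Intersection(Interval.Ropen(-99/5, -97/8), Rationals), {-1/5, -5/93}), ProductSet(Interval.Ropen(4/3, 59/8), Interval(-5/93, 29)))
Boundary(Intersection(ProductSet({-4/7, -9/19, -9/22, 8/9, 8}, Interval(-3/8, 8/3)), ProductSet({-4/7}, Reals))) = ProductSet({-4/7}, Interval(-3/8, 8/3))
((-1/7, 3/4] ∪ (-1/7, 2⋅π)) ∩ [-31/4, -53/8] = ∅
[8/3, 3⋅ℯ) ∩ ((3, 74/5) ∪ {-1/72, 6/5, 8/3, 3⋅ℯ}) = {8/3} ∪ (3, 3⋅ℯ)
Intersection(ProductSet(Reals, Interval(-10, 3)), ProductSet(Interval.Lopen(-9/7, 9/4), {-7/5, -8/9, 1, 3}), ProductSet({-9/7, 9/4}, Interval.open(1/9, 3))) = ProductSet({9/4}, {1})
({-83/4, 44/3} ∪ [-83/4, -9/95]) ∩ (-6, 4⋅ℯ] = (-6, -9/95]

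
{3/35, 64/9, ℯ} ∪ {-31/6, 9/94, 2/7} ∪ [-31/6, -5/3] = [-31/6, -5/3] ∪ {3/35, 9/94, 2/7, 64/9, ℯ}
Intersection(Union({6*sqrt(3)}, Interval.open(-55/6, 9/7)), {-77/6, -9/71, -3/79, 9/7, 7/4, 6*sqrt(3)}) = {-9/71, -3/79, 6*sqrt(3)}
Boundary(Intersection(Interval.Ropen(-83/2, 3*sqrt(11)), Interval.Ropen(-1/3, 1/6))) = {-1/3, 1/6}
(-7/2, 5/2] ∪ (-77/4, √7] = (-77/4, √7]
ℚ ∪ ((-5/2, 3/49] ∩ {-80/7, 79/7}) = ℚ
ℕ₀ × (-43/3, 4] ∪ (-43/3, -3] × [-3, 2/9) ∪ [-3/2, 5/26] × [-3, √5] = (ℕ₀ × (-43/3, 4]) ∪ ((-43/3, -3] × [-3, 2/9)) ∪ ([-3/2, 5/26] × [-3, √5])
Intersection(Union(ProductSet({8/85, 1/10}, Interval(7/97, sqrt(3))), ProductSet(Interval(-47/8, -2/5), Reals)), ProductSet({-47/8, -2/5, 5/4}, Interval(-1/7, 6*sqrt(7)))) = ProductSet({-47/8, -2/5}, Interval(-1/7, 6*sqrt(7)))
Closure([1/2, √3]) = [1/2, √3]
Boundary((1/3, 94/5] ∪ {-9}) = {-9, 1/3, 94/5}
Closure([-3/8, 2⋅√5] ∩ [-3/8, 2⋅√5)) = [-3/8, 2⋅√5]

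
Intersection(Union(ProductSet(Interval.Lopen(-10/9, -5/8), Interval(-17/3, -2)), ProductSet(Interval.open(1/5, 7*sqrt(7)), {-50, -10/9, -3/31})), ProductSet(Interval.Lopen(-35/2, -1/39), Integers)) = ProductSet(Interval.Lopen(-10/9, -5/8), Range(-5, -1, 1))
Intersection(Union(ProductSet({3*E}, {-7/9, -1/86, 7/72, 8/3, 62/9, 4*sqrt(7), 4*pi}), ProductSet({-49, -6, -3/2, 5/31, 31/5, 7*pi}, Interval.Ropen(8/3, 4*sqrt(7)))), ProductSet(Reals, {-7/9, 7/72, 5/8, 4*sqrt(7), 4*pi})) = ProductSet({3*E}, {-7/9, 7/72, 4*sqrt(7), 4*pi})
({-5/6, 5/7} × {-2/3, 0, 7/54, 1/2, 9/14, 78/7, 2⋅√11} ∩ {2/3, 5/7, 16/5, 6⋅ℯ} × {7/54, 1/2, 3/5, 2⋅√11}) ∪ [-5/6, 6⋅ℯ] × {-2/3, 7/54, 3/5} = ({5/7} × {7/54, 1/2, 2⋅√11}) ∪ ([-5/6, 6⋅ℯ] × {-2/3, 7/54, 3/5})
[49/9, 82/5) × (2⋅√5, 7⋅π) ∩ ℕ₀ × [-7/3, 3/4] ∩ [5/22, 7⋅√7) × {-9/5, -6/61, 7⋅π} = ∅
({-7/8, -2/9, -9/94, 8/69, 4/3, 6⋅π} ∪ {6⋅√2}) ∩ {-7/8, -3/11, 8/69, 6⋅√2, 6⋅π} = {-7/8, 8/69, 6⋅√2, 6⋅π}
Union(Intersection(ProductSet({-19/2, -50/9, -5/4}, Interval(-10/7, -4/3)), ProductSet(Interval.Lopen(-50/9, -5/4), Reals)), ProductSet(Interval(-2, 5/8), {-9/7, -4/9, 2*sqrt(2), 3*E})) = Union(ProductSet({-5/4}, Interval(-10/7, -4/3)), ProductSet(Interval(-2, 5/8), {-9/7, -4/9, 2*sqrt(2), 3*E}))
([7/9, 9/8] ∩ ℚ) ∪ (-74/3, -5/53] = (-74/3, -5/53] ∪ (ℚ ∩ [7/9, 9/8])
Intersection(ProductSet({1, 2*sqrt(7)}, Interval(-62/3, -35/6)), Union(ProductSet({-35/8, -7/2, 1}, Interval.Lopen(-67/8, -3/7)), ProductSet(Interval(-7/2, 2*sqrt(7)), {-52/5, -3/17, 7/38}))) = Union(ProductSet({1}, Interval.Lopen(-67/8, -35/6)), ProductSet({1, 2*sqrt(7)}, {-52/5}))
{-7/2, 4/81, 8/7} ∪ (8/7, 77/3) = {-7/2, 4/81} ∪ [8/7, 77/3)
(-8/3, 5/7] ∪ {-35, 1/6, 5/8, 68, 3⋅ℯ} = {-35, 68, 3⋅ℯ} ∪ (-8/3, 5/7]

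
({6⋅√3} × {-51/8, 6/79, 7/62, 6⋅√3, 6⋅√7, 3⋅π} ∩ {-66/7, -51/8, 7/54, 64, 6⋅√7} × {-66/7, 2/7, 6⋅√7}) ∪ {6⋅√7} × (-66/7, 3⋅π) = {6⋅√7} × (-66/7, 3⋅π)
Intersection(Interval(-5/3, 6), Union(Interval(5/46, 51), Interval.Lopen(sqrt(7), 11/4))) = Interval(5/46, 6)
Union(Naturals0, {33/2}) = Union({33/2}, Naturals0)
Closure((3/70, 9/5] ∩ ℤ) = {1}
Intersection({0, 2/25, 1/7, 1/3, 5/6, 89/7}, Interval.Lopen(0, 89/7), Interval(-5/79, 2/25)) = {2/25}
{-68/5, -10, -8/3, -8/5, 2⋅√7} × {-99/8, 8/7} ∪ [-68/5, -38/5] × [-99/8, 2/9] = ([-68/5, -38/5] × [-99/8, 2/9]) ∪ ({-68/5, -10, -8/3, -8/5, 2⋅√7} × {-99/8, 8/7})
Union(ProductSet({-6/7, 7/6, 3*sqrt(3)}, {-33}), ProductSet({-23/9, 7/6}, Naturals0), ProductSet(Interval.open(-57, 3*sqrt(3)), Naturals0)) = Union(ProductSet({-6/7, 7/6, 3*sqrt(3)}, {-33}), ProductSet(Interval.open(-57, 3*sqrt(3)), Naturals0))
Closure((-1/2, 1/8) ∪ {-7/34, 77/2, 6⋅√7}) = [-1/2, 1/8] ∪ {77/2, 6⋅√7}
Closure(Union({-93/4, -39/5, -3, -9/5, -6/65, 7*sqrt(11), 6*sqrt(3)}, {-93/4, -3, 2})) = {-93/4, -39/5, -3, -9/5, -6/65, 2, 7*sqrt(11), 6*sqrt(3)}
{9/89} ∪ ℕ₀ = ℕ₀ ∪ {9/89}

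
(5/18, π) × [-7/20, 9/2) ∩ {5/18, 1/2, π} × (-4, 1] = {1/2} × [-7/20, 1]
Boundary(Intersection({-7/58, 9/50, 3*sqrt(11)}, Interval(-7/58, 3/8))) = {-7/58, 9/50}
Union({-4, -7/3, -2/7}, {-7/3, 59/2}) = {-4, -7/3, -2/7, 59/2}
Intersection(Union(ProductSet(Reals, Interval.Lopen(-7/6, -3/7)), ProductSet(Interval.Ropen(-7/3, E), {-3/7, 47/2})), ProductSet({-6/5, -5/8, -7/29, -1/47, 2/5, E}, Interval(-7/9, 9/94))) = ProductSet({-6/5, -5/8, -7/29, -1/47, 2/5, E}, Interval(-7/9, -3/7))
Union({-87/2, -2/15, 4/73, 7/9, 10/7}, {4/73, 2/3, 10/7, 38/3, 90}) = {-87/2, -2/15, 4/73, 2/3, 7/9, 10/7, 38/3, 90}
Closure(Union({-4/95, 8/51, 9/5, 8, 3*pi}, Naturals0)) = Union({-4/95, 8/51, 9/5, 3*pi}, Naturals0)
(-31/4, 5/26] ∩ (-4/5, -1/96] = (-4/5, -1/96]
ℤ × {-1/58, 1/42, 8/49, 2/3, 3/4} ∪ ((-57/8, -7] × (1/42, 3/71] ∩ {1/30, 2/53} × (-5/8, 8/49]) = ℤ × {-1/58, 1/42, 8/49, 2/3, 3/4}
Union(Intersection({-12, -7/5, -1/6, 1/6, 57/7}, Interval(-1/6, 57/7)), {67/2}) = {-1/6, 1/6, 57/7, 67/2}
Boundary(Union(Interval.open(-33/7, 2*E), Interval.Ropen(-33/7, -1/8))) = {-33/7, 2*E}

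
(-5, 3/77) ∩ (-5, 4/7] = (-5, 3/77)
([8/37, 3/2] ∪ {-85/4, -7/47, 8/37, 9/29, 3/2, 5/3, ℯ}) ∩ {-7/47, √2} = {-7/47, √2}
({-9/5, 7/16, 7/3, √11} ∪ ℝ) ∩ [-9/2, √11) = [-9/2, √11)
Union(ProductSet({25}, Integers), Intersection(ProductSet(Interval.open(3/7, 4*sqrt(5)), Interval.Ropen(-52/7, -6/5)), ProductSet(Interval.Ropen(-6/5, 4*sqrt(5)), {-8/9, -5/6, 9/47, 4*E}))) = ProductSet({25}, Integers)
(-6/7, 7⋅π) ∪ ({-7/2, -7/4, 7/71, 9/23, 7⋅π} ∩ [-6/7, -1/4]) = (-6/7, 7⋅π)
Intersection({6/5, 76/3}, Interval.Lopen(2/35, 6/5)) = {6/5}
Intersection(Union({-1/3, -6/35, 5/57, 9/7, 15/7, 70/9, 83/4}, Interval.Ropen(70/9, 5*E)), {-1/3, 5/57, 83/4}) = {-1/3, 5/57, 83/4}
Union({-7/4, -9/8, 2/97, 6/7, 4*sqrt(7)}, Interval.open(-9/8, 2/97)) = Union({-7/4, 6/7, 4*sqrt(7)}, Interval(-9/8, 2/97))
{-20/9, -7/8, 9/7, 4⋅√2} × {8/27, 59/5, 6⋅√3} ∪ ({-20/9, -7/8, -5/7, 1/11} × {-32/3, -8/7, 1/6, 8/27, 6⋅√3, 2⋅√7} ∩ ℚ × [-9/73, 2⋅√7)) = ({-20/9, -7/8, -5/7, 1/11} × {1/6, 8/27}) ∪ ({-20/9, -7/8, 9/7, 4⋅√2} × {8/27, 59/5, 6⋅√3})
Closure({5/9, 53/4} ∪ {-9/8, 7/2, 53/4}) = {-9/8, 5/9, 7/2, 53/4}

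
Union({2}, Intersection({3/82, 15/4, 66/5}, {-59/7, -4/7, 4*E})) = {2}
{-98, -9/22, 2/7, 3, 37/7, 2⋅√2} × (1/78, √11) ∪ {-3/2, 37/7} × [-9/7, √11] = ({-3/2, 37/7} × [-9/7, √11]) ∪ ({-98, -9/22, 2/7, 3, 37/7, 2⋅√2} × (1/78, √11))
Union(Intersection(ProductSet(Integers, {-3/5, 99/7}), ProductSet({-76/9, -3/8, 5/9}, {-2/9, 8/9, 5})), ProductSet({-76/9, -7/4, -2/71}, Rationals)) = ProductSet({-76/9, -7/4, -2/71}, Rationals)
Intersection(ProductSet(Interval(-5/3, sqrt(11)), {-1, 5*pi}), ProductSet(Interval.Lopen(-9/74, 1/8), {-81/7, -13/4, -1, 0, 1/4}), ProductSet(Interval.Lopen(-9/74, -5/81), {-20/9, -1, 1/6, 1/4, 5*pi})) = ProductSet(Interval.Lopen(-9/74, -5/81), {-1})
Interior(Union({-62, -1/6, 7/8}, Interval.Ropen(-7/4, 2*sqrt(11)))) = Interval.open(-7/4, 2*sqrt(11))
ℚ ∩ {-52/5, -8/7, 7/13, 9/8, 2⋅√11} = {-52/5, -8/7, 7/13, 9/8}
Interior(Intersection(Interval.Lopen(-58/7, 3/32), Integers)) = EmptySet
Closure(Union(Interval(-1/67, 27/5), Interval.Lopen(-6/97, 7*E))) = Interval(-6/97, 7*E)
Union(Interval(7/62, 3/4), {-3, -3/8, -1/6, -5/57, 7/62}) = Union({-3, -3/8, -1/6, -5/57}, Interval(7/62, 3/4))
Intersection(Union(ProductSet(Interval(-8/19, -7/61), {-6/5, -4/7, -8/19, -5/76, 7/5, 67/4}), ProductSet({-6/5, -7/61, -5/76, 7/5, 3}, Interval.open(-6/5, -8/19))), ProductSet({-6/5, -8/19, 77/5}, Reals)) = Union(ProductSet({-6/5}, Interval.open(-6/5, -8/19)), ProductSet({-8/19}, {-6/5, -4/7, -8/19, -5/76, 7/5, 67/4}))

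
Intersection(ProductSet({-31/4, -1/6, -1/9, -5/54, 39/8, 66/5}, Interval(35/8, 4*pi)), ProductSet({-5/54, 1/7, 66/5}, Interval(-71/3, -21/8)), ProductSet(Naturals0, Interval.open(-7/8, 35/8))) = EmptySet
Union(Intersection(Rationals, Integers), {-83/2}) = Union({-83/2}, Integers)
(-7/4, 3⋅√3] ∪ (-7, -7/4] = (-7, 3⋅√3]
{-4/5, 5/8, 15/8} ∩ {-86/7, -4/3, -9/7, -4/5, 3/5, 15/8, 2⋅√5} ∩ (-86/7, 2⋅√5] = {-4/5, 15/8}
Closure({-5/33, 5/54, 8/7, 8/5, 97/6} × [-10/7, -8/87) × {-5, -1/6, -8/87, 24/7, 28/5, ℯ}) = {-5/33, 5/54, 8/7, 8/5, 97/6} × [-10/7, -8/87] × {-5, -1/6, -8/87, 24/7, 28/5, ℯ}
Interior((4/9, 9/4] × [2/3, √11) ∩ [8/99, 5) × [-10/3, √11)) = (4/9, 9/4) × (2/3, √11)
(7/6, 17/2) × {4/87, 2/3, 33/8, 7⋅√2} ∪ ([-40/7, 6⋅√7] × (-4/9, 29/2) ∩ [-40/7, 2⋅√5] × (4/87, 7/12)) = ([-40/7, 2⋅√5] × (4/87, 7/12)) ∪ ((7/6, 17/2) × {4/87, 2/3, 33/8, 7⋅√2})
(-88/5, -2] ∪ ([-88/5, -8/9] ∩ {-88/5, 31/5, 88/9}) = [-88/5, -2]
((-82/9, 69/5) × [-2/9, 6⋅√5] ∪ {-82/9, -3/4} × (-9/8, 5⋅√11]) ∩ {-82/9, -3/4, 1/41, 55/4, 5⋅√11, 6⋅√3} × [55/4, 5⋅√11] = {-82/9, -3/4} × [55/4, 5⋅√11]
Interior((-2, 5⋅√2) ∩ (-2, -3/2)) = (-2, -3/2)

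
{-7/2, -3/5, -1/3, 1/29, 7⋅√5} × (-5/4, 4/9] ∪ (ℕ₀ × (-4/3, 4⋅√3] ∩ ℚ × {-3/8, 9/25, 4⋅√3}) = (ℕ₀ × {-3/8, 9/25, 4⋅√3}) ∪ ({-7/2, -3/5, -1/3, 1/29, 7⋅√5} × (-5/4, 4/9])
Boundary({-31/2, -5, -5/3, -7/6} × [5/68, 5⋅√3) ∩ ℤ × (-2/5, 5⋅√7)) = {-5} × [5/68, 5⋅√3]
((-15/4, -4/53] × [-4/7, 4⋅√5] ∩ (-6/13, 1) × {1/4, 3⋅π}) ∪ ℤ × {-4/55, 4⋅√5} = ((-6/13, -4/53] × {1/4}) ∪ (ℤ × {-4/55, 4⋅√5})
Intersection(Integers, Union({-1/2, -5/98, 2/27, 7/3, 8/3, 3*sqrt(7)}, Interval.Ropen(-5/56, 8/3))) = Range(0, 3, 1)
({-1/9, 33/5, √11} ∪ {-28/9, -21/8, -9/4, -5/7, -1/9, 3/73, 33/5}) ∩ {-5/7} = {-5/7}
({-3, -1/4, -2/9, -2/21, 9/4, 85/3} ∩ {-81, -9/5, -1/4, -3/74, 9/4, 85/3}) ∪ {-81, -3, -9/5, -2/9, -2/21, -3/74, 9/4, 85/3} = {-81, -3, -9/5, -1/4, -2/9, -2/21, -3/74, 9/4, 85/3}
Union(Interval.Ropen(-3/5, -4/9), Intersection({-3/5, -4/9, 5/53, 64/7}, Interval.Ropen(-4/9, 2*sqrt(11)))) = Union({5/53}, Interval(-3/5, -4/9))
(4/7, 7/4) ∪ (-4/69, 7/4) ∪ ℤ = ℤ ∪ (-4/69, 7/4)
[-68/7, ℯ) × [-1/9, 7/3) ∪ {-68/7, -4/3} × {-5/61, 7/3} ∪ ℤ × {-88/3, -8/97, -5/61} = (ℤ × {-88/3, -8/97, -5/61}) ∪ ({-68/7, -4/3} × {-5/61, 7/3}) ∪ ([-68/7, ℯ) × [-1/9, 7/3))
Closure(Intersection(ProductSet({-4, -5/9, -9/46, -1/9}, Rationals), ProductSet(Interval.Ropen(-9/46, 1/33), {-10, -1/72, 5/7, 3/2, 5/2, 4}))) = ProductSet({-9/46, -1/9}, {-10, -1/72, 5/7, 3/2, 5/2, 4})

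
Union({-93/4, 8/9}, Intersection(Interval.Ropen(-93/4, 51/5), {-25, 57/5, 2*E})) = {-93/4, 8/9, 2*E}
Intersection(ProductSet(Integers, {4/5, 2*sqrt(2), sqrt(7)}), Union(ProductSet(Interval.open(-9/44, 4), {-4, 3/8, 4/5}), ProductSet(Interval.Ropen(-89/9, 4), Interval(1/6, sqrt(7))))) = ProductSet(Range(-9, 4, 1), {4/5, sqrt(7)})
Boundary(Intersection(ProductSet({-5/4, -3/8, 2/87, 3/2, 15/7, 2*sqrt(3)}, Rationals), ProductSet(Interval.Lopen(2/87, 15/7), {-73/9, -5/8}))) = ProductSet({3/2, 15/7}, {-73/9, -5/8})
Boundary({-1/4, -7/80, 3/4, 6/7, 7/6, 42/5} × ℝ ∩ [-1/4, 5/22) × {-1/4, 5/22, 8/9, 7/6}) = {-1/4, -7/80} × {-1/4, 5/22, 8/9, 7/6}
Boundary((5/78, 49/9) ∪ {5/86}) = {5/86, 5/78, 49/9}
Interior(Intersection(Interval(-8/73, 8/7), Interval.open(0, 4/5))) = Interval.open(0, 4/5)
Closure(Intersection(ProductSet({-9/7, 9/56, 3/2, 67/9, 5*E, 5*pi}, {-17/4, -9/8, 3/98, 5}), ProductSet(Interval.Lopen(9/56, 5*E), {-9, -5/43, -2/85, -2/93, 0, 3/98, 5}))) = ProductSet({3/2, 67/9, 5*E}, {3/98, 5})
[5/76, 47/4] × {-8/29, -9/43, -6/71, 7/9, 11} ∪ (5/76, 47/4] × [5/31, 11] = ((5/76, 47/4] × [5/31, 11]) ∪ ([5/76, 47/4] × {-8/29, -9/43, -6/71, 7/9, 11})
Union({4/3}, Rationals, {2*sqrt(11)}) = Union({2*sqrt(11)}, Rationals)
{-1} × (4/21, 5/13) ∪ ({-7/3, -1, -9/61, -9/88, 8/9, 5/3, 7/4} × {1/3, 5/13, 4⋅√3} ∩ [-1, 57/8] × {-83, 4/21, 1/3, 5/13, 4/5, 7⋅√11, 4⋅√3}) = ({-1} × (4/21, 5/13)) ∪ ({-1, -9/61, -9/88, 8/9, 5/3, 7/4} × {1/3, 5/13, 4⋅√3})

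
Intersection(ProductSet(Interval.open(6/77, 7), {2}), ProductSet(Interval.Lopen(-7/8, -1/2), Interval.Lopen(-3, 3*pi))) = EmptySet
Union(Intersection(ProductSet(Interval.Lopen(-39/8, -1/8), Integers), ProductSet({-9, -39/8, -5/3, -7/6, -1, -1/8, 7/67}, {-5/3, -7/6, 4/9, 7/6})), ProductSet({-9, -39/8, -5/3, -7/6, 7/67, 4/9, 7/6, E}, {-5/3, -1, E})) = ProductSet({-9, -39/8, -5/3, -7/6, 7/67, 4/9, 7/6, E}, {-5/3, -1, E})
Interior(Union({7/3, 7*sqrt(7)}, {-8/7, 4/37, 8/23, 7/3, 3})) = EmptySet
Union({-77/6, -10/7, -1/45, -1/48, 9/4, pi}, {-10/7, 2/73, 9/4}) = {-77/6, -10/7, -1/45, -1/48, 2/73, 9/4, pi}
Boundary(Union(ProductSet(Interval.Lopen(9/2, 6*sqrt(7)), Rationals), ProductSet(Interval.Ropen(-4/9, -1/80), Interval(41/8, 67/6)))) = Union(ProductSet({-4/9, -1/80}, Interval(41/8, 67/6)), ProductSet(Interval(-4/9, -1/80), {41/8, 67/6}), ProductSet(Interval(9/2, 6*sqrt(7)), Interval(-oo, oo)))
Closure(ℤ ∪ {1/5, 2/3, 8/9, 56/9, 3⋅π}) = ℤ ∪ {1/5, 2/3, 8/9, 56/9, 3⋅π}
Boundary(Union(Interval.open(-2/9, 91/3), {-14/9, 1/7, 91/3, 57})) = {-14/9, -2/9, 91/3, 57}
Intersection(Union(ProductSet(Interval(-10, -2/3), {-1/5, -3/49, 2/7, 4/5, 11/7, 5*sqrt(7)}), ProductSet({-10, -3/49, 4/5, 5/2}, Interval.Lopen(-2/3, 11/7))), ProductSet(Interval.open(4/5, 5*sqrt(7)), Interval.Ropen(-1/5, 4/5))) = ProductSet({5/2}, Interval.Ropen(-1/5, 4/5))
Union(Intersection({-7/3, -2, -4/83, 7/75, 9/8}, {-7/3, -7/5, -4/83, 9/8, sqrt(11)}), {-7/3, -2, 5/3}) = {-7/3, -2, -4/83, 9/8, 5/3}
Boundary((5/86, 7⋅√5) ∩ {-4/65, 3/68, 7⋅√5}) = ∅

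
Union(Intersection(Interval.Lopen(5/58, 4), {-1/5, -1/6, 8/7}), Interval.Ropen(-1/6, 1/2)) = Union({8/7}, Interval.Ropen(-1/6, 1/2))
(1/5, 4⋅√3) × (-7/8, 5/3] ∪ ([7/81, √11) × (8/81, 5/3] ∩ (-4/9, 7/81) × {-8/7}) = (1/5, 4⋅√3) × (-7/8, 5/3]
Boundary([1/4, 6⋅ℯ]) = {1/4, 6⋅ℯ}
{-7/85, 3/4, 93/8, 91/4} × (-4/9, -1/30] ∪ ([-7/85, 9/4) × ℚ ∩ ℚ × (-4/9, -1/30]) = ({-7/85, 3/4, 93/8, 91/4} × (-4/9, -1/30]) ∪ ((ℚ ∩ [-7/85, 9/4)) × (ℚ ∩ (-4/9, -1/30]))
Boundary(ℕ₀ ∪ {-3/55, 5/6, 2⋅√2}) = {-3/55, 5/6, 2⋅√2} ∪ ℕ₀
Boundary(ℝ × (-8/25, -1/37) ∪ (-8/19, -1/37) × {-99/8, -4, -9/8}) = (ℝ × {-8/25, -1/37}) ∪ ([-8/19, -1/37] × {-99/8, -4, -9/8})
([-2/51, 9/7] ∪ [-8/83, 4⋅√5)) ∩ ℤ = {0, 1, …, 8}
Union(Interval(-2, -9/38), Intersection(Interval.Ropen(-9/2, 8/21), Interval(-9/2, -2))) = Interval(-9/2, -9/38)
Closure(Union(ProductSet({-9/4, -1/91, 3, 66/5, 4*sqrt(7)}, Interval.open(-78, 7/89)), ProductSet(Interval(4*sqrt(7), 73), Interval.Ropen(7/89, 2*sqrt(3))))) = Union(ProductSet({-9/4, -1/91, 3, 66/5, 4*sqrt(7)}, Interval(-78, 7/89)), ProductSet(Interval(4*sqrt(7), 73), Interval(7/89, 2*sqrt(3))))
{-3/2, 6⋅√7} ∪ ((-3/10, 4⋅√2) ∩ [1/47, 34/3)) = {-3/2, 6⋅√7} ∪ [1/47, 4⋅√2)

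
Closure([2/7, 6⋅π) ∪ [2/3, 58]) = [2/7, 58]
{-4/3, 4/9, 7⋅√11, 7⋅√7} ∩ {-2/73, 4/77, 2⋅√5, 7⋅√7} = {7⋅√7}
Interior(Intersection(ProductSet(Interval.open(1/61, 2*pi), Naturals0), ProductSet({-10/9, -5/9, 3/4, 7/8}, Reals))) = EmptySet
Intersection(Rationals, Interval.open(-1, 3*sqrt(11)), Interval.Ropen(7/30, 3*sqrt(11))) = Intersection(Interval.Ropen(7/30, 3*sqrt(11)), Rationals)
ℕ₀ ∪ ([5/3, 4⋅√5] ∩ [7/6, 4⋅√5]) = ℕ₀ ∪ [5/3, 4⋅√5]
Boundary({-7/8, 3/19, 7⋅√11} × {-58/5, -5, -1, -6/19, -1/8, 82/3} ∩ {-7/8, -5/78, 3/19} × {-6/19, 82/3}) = {-7/8, 3/19} × {-6/19, 82/3}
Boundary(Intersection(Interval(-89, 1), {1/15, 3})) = {1/15}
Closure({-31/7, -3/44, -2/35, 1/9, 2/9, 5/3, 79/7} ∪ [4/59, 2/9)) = {-31/7, -3/44, -2/35, 5/3, 79/7} ∪ [4/59, 2/9]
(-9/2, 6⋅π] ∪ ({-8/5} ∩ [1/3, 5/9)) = (-9/2, 6⋅π]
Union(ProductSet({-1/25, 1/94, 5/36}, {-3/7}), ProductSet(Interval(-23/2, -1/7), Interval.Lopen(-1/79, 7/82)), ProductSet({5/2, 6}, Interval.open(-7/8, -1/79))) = Union(ProductSet({5/2, 6}, Interval.open(-7/8, -1/79)), ProductSet({-1/25, 1/94, 5/36}, {-3/7}), ProductSet(Interval(-23/2, -1/7), Interval.Lopen(-1/79, 7/82)))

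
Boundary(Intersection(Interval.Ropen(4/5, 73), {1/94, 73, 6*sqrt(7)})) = {6*sqrt(7)}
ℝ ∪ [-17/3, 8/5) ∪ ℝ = (-∞, ∞)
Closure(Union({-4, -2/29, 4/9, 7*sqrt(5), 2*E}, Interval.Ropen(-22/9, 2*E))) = Union({-4, 7*sqrt(5)}, Interval(-22/9, 2*E))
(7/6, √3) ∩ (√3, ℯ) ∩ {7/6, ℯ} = ∅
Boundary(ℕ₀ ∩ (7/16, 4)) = {1, 2, 3}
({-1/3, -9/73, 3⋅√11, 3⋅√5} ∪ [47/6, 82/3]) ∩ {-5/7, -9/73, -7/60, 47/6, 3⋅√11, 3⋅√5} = {-9/73, 47/6, 3⋅√11, 3⋅√5}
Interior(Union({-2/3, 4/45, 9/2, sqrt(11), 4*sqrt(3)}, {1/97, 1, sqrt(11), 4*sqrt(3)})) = EmptySet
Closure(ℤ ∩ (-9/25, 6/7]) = {0}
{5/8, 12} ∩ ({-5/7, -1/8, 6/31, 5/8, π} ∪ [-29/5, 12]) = {5/8, 12}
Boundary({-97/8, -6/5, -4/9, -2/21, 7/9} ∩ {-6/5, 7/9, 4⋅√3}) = {-6/5, 7/9}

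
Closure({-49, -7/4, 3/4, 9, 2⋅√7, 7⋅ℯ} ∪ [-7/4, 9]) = {-49, 7⋅ℯ} ∪ [-7/4, 9]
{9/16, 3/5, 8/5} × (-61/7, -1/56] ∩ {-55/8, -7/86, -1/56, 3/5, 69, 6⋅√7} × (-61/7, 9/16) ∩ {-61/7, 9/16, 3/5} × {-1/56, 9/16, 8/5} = {3/5} × {-1/56}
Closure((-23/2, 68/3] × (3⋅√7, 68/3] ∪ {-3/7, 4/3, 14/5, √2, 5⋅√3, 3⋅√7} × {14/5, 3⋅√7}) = ({-23/2, 68/3} × [3⋅√7, 68/3]) ∪ ([-23/2, 68/3] × {68/3, 3⋅√7}) ∪ ((-23/2, 68/3] × (3⋅√7, 68/3]) ∪ ({-3/7, 4/3, 14/5, √2, 5⋅√3, 3⋅√7} × {14/5, 3⋅√7})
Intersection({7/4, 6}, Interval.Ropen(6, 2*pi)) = {6}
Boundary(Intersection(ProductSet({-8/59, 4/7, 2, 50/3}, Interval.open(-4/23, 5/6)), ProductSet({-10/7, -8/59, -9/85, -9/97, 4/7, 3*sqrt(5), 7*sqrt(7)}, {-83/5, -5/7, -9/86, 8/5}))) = ProductSet({-8/59, 4/7}, {-9/86})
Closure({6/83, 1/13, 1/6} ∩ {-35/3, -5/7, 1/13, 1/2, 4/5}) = {1/13}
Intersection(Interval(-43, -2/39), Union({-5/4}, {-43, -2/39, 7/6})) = {-43, -5/4, -2/39}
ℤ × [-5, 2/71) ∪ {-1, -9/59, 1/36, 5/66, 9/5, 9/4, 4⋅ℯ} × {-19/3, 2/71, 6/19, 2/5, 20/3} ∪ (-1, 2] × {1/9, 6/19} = (ℤ × [-5, 2/71)) ∪ ((-1, 2] × {1/9, 6/19}) ∪ ({-1, -9/59, 1/36, 5/66, 9/5, 9/4, 4⋅ℯ} × {-19/3, 2/71, 6/19, 2/5, 20/3})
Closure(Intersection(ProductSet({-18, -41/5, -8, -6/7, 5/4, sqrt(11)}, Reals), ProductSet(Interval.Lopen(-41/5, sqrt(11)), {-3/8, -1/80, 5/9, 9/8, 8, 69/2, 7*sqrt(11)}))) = ProductSet({-8, -6/7, 5/4, sqrt(11)}, {-3/8, -1/80, 5/9, 9/8, 8, 69/2, 7*sqrt(11)})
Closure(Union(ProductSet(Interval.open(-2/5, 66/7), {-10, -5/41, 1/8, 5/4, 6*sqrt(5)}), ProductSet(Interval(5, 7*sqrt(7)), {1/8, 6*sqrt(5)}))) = Union(ProductSet(Interval(-2/5, 66/7), {-10, -5/41, 1/8, 5/4, 6*sqrt(5)}), ProductSet(Interval(5, 7*sqrt(7)), {1/8, 6*sqrt(5)}))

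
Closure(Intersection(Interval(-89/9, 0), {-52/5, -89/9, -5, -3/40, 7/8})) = {-89/9, -5, -3/40}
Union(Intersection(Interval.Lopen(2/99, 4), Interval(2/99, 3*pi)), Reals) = Interval(-oo, oo)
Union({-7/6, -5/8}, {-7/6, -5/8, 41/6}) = {-7/6, -5/8, 41/6}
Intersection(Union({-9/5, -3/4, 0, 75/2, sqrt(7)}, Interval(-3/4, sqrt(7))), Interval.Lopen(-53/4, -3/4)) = {-9/5, -3/4}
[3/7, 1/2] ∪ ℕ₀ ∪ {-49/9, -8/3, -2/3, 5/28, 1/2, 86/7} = {-49/9, -8/3, -2/3, 5/28, 86/7} ∪ ℕ₀ ∪ [3/7, 1/2]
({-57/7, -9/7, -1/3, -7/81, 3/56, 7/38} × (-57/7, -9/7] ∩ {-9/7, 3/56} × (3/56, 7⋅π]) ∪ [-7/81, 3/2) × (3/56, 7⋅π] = [-7/81, 3/2) × (3/56, 7⋅π]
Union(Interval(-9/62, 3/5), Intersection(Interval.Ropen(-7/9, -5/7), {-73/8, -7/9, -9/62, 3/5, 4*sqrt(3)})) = Union({-7/9}, Interval(-9/62, 3/5))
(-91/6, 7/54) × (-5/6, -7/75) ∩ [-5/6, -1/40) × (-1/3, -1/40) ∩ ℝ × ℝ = [-5/6, -1/40) × (-1/3, -7/75)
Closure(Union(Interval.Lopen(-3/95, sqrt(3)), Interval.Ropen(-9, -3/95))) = Interval(-9, sqrt(3))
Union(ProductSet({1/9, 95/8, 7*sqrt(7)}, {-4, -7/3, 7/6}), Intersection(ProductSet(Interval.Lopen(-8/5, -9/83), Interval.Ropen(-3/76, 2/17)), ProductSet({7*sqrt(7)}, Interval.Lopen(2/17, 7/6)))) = ProductSet({1/9, 95/8, 7*sqrt(7)}, {-4, -7/3, 7/6})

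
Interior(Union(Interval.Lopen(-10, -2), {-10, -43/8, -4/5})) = Interval.open(-10, -2)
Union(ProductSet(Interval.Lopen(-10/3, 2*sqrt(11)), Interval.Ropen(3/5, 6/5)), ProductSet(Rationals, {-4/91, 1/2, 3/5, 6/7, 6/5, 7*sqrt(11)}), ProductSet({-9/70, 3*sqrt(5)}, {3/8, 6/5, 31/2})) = Union(ProductSet({-9/70, 3*sqrt(5)}, {3/8, 6/5, 31/2}), ProductSet(Interval.Lopen(-10/3, 2*sqrt(11)), Interval.Ropen(3/5, 6/5)), ProductSet(Rationals, {-4/91, 1/2, 3/5, 6/7, 6/5, 7*sqrt(11)}))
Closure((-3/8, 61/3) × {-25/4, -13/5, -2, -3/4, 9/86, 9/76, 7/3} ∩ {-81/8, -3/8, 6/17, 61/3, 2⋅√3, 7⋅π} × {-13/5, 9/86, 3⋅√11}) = {6/17, 2⋅√3} × {-13/5, 9/86}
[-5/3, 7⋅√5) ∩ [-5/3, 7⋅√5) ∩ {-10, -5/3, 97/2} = {-5/3}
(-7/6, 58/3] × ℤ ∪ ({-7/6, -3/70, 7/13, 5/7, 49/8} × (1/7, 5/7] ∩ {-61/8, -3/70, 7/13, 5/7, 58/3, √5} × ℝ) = ((-7/6, 58/3] × ℤ) ∪ ({-3/70, 7/13, 5/7} × (1/7, 5/7])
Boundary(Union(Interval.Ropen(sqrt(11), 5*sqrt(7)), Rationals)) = Union(Interval(-oo, sqrt(11)), Interval(5*sqrt(7), oo))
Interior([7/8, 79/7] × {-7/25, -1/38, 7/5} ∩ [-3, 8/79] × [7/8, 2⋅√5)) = ∅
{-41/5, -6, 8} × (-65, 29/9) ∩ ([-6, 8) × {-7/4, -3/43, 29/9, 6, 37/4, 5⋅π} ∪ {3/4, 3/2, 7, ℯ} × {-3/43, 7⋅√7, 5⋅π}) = {-6} × {-7/4, -3/43}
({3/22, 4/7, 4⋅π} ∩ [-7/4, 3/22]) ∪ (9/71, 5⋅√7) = (9/71, 5⋅√7)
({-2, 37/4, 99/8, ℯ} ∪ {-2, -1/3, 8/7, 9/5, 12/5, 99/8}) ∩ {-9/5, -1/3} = {-1/3}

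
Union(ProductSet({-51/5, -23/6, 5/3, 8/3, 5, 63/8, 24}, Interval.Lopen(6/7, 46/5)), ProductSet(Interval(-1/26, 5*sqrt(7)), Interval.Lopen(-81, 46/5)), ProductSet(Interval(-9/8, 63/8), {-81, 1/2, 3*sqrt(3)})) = Union(ProductSet({-51/5, -23/6, 5/3, 8/3, 5, 63/8, 24}, Interval.Lopen(6/7, 46/5)), ProductSet(Interval(-9/8, 63/8), {-81, 1/2, 3*sqrt(3)}), ProductSet(Interval(-1/26, 5*sqrt(7)), Interval.Lopen(-81, 46/5)))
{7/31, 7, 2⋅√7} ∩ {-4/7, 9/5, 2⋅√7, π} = {2⋅√7}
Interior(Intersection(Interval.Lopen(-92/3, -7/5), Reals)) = Interval.open(-92/3, -7/5)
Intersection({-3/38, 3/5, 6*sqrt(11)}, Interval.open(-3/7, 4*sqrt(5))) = {-3/38, 3/5}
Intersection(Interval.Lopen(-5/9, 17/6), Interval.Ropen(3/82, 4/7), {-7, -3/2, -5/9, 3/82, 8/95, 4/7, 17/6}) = {3/82, 8/95}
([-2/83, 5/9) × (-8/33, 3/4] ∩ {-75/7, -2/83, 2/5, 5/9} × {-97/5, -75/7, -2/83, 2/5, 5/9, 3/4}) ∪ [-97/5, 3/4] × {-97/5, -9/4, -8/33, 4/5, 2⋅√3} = ({-2/83, 2/5} × {-2/83, 2/5, 5/9, 3/4}) ∪ ([-97/5, 3/4] × {-97/5, -9/4, -8/33, 4/5, 2⋅√3})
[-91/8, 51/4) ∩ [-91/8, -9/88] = [-91/8, -9/88]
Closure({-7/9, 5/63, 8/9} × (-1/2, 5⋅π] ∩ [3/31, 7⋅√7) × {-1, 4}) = {8/9} × {4}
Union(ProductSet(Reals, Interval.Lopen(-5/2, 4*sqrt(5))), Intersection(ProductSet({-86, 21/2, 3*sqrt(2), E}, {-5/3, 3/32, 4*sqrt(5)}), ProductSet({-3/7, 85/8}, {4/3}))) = ProductSet(Reals, Interval.Lopen(-5/2, 4*sqrt(5)))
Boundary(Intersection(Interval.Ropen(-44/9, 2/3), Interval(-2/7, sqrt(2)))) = {-2/7, 2/3}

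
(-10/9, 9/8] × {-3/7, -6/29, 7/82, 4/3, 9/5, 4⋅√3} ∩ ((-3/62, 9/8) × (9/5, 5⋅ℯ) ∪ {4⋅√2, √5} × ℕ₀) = (-3/62, 9/8) × {4⋅√3}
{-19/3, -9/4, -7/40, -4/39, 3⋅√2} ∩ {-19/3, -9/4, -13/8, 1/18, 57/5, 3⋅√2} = {-19/3, -9/4, 3⋅√2}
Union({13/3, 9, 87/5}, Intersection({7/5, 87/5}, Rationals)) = {7/5, 13/3, 9, 87/5}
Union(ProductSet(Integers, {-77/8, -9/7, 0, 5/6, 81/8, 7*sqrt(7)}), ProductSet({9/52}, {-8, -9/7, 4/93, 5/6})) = Union(ProductSet({9/52}, {-8, -9/7, 4/93, 5/6}), ProductSet(Integers, {-77/8, -9/7, 0, 5/6, 81/8, 7*sqrt(7)}))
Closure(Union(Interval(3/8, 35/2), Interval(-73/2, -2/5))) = Union(Interval(-73/2, -2/5), Interval(3/8, 35/2))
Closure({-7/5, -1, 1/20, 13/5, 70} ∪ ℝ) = ℝ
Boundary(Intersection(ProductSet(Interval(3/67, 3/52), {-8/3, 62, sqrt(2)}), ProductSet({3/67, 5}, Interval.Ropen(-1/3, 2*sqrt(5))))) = ProductSet({3/67}, {sqrt(2)})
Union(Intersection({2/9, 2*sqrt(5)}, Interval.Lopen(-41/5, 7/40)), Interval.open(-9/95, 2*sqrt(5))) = Interval.open(-9/95, 2*sqrt(5))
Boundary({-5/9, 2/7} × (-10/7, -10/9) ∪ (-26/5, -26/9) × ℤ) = ([-26/5, -26/9] × ℤ) ∪ ({-5/9, 2/7} × [-10/7, -10/9])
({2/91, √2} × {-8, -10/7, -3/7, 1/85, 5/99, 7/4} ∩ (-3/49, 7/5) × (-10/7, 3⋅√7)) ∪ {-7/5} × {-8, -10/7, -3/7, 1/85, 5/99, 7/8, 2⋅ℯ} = ({2/91} × {-3/7, 1/85, 5/99, 7/4}) ∪ ({-7/5} × {-8, -10/7, -3/7, 1/85, 5/99, 7/8, 2⋅ℯ})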